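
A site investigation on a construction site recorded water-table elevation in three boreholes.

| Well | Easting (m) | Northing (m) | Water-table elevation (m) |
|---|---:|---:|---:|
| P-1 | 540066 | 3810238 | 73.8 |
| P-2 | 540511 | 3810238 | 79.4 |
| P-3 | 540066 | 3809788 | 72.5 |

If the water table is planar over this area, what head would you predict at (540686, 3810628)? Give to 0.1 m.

∂h/∂x = (79.4 − 73.8) / (540511 − 540066) = +0.01258
∂h/∂y = (72.5 − 73.8) / (3809788 − 3810238) = +0.002889
h(540686, 3810628) = 73.8 + (+0.01258)·(620) + (+0.002889)·(390) = 73.8 +7.802 +1.127 = 82.729 m.

82.7 m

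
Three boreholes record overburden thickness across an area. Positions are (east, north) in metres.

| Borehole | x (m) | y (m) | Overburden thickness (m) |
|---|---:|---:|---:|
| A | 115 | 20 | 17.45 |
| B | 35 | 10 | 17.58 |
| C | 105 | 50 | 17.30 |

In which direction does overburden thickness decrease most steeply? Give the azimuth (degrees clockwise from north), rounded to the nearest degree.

Taking A as reference: B−A = (-80, -10, +0.13); C−A = (-10, 30, -0.15).
Solve a·Δx + b·Δy = Δd: det = (-80)·30 − (-10)·(-10) = -2500.
∂d/∂x = [(+0.13)·30 − (-0.15)·(-10)] / -2500 = -0.0009600
∂d/∂y = [(-80)·(-0.15) − (-10)·(+0.13)] / -2500 = -0.005320
Steepest decrease is along −∇f: components (+0.0009600 E, +0.005320 N).
Azimuth = atan2(+0.0009600, +0.005320) = 10.2° ≈ 010°.

010°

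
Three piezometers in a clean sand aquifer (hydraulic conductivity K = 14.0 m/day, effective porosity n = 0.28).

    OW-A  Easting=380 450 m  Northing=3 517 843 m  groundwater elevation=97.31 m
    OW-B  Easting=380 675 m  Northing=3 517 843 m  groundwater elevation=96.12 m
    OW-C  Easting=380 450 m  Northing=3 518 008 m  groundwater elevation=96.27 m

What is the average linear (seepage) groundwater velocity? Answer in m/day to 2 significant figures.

0.41 m/day

∂h/∂x = (96.12 − 97.31) / (380675 − 380450) = -0.005289
∂h/∂y = (96.27 − 97.31) / (3518008 − 3517843) = -0.006303
|∇h| = √(-0.005289² + -0.006303²) = 0.008228
Seepage velocity v = K·i/n = 14.0 × 0.008228 / 0.28 = 0.4114 m/day.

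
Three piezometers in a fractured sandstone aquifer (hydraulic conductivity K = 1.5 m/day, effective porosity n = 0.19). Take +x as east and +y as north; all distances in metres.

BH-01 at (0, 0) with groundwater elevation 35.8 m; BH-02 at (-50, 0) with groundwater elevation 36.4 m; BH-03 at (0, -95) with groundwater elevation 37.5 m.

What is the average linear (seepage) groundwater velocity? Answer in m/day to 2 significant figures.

∂h/∂x = (36.4 − 35.8) / (-50 − 0) = -0.01200
∂h/∂y = (37.5 − 35.8) / (-95 − 0) = -0.01789
|∇h| = √(-0.01200² + -0.01789²) = 0.02154
Seepage velocity v = K·i/n = 1.5 × 0.02154 / 0.19 = 0.1701 m/day.

0.17 m/day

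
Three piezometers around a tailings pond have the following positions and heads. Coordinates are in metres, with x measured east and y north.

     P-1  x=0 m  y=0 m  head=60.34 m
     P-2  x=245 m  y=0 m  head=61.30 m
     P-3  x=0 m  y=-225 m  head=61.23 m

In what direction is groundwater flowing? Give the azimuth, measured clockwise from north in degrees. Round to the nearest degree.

315°

∂h/∂x = (61.30 − 60.34) / (245 − 0) = +0.003918
∂h/∂y = (61.23 − 60.34) / (-225 − 0) = -0.003956
Flow direction (−∇h) has components (-0.003918 E, +0.003956 N).
Azimuth = atan2(E, N) = atan2(-0.003918, +0.003956) = 315.3° ≈ 315°.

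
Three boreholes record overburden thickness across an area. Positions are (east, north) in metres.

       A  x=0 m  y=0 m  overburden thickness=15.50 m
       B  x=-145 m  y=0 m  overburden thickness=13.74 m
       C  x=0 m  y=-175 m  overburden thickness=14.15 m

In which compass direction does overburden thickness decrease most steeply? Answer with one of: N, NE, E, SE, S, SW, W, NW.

SW

∂d/∂x = (13.74 − 15.50) / (-145 − 0) = +0.01214
∂d/∂y = (14.15 − 15.50) / (-175 − 0) = +0.007714
Steepest decrease is along −∇f = (-0.01214 E, -0.007714 N) → southwest.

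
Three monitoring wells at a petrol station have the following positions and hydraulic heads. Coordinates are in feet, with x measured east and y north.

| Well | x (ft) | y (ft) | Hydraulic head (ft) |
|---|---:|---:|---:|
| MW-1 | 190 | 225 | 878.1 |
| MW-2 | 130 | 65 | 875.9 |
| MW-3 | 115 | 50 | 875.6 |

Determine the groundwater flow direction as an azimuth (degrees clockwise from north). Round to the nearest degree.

With h = a·x + b·y + c and MW-1 as origin, the differences give:
  (-60)·a + (-160)·b = -2.2
  (-75)·a + (-175)·b = -2.5
Eliminate b (×(-175) and ×(-160), subtract): -1500·a = -15.00 → a = ∂h/∂x = +0.010000
Back-substitute: b = ∂h/∂y = +0.01000.
Flow direction (−∇h) has components (-0.010000 E, -0.01000 N).
Azimuth = atan2(E, N) = atan2(-0.010000, -0.01000) = 225.0° ≈ 225°.

225°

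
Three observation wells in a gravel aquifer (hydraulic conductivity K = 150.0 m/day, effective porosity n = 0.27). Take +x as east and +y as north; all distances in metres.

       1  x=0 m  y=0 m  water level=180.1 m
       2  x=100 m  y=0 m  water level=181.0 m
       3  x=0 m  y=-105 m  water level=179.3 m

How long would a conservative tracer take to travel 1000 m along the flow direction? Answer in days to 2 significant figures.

150 days

∂h/∂x = (181.0 − 180.1) / (100 − 0) = +0.009000
∂h/∂y = (179.3 − 180.1) / (-105 − 0) = +0.007619
|∇h| = √(0.009000² + 0.007619²) = 0.01179
Seepage velocity v = K·i/n = 150.0 × 0.01179 / 0.27 = 6.55 m/day.
t = 1000 / 6.55 = 152.7 days.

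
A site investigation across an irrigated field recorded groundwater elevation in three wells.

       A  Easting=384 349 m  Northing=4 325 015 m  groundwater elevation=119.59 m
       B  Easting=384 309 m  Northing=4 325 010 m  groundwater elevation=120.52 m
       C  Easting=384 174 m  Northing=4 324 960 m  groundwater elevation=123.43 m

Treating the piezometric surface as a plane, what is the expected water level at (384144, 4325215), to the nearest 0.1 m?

With h = a·x + b·y + c and A as origin, the differences give:
  (-40)·a + (-5)·b = +0.93
  (-175)·a + (-55)·b = +3.84
Eliminate b (×(-55) and ×(-5), subtract): 1325·a = -31.950 → a = ∂h/∂x = -0.02411
Back-substitute: b = ∂h/∂y = +0.006906.
h(384144, 4325215) = 119.59 + (-0.02411)·(-205) + (+0.006906)·(200) = 119.59 +4.943 +1.381 = 125.914 m.

125.9 m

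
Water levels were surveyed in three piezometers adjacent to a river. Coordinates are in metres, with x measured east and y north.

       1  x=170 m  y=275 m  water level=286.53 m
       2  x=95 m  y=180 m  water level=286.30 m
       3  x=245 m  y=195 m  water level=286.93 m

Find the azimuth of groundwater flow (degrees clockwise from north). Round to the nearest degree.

Differences from 1: to 2 (Δx, Δy, Δh) = (-75, -95, -0.23); to 3 = (75, -80, +0.40).
Solve a·Δx + b·Δy = Δh: det = (-75)·(-80) − 75·(-95) = 13125.
∂h/∂x = [(-0.23)·(-80) − (+0.40)·(-95)] / 13125 = +0.004297
∂h/∂y = [(-75)·(+0.40) − 75·(-0.23)] / 13125 = -0.0009714
Flow direction (−∇h) has components (-0.004297 E, +0.0009714 N).
Azimuth = atan2(E, N) = atan2(-0.004297, +0.0009714) = 282.7° ≈ 283°.

283°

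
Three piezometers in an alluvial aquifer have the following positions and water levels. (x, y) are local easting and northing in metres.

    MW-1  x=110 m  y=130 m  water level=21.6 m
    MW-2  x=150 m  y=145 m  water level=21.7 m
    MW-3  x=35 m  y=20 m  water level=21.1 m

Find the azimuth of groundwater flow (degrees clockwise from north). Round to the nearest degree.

196°

Differences from MW-1: to MW-2 (Δx, Δy, Δh) = (40, 15, +0.1); to MW-3 = (-75, -110, -0.5).
Determinant of the coordinate differences = 40·(-110) − (-75)·15 = -3275.
∂h/∂x = [(+0.1)·(-110) − (-0.5)·15] / -3275 = +0.001069
∂h/∂y = [40·(-0.5) − (-75)·(+0.1)] / -3275 = +0.003817
Flow direction (−∇h) has components (-0.001069 E, -0.003817 N).
Azimuth = atan2(E, N) = atan2(-0.001069, -0.003817) = 195.6° ≈ 196°.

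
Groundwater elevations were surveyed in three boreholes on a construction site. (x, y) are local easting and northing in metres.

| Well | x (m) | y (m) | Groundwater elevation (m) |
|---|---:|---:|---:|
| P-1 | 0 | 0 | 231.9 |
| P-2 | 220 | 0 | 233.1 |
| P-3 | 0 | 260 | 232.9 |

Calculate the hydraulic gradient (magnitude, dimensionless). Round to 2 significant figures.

∂h/∂x = (233.1 − 231.9) / (220 − 0) = +0.005455
∂h/∂y = (232.9 − 231.9) / (260 − 0) = +0.003846
|∇h| = √(0.005455² + 0.003846²) = 0.006674

0.0067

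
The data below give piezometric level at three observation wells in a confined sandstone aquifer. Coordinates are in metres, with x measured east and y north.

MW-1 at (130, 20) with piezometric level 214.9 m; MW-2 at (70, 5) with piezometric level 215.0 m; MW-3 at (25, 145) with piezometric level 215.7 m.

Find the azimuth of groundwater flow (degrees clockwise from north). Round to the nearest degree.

Differences from MW-1: to MW-2 (Δx, Δy, Δh) = (-60, -15, +0.1); to MW-3 = (-105, 125, +0.8).
Solve a·Δx + b·Δy = Δh: det = (-60)·125 − (-105)·(-15) = -9075.
∂h/∂x = [(+0.1)·125 − (+0.8)·(-15)] / -9075 = -0.002700
∂h/∂y = [(-60)·(+0.8) − (-105)·(+0.1)] / -9075 = +0.004132
Flow direction (−∇h) has components (+0.002700 E, -0.004132 N).
Azimuth = atan2(E, N) = atan2(+0.002700, -0.004132) = 146.8° ≈ 147°.

147°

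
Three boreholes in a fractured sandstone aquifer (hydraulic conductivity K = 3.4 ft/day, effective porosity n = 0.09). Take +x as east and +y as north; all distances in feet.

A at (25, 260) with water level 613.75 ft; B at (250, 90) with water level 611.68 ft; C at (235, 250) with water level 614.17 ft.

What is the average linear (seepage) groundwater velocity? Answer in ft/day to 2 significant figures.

Differences from A: to B (Δx, Δy, Δh) = (225, -170, -2.07); to C = (210, -10, +0.42).
Determinant of the coordinate differences = 225·(-10) − 210·(-170) = 33450.
∂h/∂x = [(-2.07)·(-10) − (+0.42)·(-170)] / 33450 = +0.002753
∂h/∂y = [225·(+0.42) − 210·(-2.07)] / 33450 = +0.01582
|∇h| = √(0.002753² + 0.01582²) = 0.01606
Seepage velocity v = K·i/n = 3.4 × 0.01606 / 0.09 = 0.6067 ft/day.

0.61 ft/day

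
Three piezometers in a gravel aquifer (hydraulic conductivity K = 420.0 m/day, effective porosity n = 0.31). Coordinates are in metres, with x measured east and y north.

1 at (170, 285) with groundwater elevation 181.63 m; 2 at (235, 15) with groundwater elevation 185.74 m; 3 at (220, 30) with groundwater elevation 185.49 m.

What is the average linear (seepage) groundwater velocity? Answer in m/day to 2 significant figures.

20 m/day

Three-point gradient (reference 1): Δ to 2 = (65, -270, +4.11), Δ to 3 = (50, -255, +3.86).
∂h/∂x = +0.001902, ∂h/∂y = -0.01476 (det = -3075).
|∇h| = √(0.001902² + -0.01476²) = 0.01488
Seepage velocity v = K·i/n = 420.0 × 0.01488 / 0.31 = 20.16 m/day.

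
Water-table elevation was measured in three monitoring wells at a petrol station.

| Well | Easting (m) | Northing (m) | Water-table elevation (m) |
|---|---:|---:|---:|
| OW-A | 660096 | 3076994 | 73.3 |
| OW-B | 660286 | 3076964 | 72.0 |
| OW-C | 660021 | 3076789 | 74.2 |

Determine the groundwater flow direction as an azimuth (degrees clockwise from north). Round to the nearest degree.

With h = a·x + b·y + c and OW-A as origin, the differences give:
  190·a + (-30)·b = -1.3
  (-75)·a + (-205)·b = +0.9
Eliminate b (×(-205) and ×(-30), subtract): -41200·a = 293.50 → a = ∂h/∂x = -0.007124
Back-substitute: b = ∂h/∂y = -0.001784.
Flow direction (−∇h) has components (+0.007124 E, +0.001784 N).
Azimuth = atan2(E, N) = atan2(+0.007124, +0.001784) = 75.9° ≈ 076°.

076°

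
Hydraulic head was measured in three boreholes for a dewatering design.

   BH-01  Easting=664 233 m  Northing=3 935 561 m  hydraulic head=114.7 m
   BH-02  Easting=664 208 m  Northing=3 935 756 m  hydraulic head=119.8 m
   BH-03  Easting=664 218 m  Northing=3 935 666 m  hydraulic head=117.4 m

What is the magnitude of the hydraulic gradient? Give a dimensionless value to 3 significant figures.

With h = a·x + b·y + c and BH-01 as origin, the differences give:
  (-25)·a + 195·b = +5.1
  (-15)·a + 105·b = +2.7
Eliminate b (×105 and ×195, subtract): 300·a = 9.00 → a = ∂h/∂x = +0.03000
Back-substitute: b = ∂h/∂y = +0.03000.
|∇h| = √(0.03000² + 0.03000²) = 0.04243

0.0424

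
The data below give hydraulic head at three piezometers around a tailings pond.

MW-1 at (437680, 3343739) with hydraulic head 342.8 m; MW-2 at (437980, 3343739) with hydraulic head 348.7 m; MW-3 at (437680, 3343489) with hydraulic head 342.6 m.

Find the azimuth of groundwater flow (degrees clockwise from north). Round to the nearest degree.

268°

∂h/∂x = (348.7 − 342.8) / (437980 − 437680) = +0.01967
∂h/∂y = (342.6 − 342.8) / (3343489 − 3343739) = +0.0008000
Flow direction (−∇h) has components (-0.01967 E, -0.0008000 N).
Azimuth = atan2(E, N) = atan2(-0.01967, -0.0008000) = 267.7° ≈ 268°.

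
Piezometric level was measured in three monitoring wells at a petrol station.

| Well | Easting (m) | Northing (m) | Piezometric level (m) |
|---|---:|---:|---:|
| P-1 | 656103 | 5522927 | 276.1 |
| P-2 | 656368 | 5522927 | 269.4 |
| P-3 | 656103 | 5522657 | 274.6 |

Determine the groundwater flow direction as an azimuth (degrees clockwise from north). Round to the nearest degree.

∂h/∂x = (269.4 − 276.1) / (656368 − 656103) = -0.02528
∂h/∂y = (274.6 − 276.1) / (5522657 − 5522927) = +0.005556
Flow direction (−∇h) has components (+0.02528 E, -0.005556 N).
Azimuth = atan2(E, N) = atan2(+0.02528, -0.005556) = 102.4° ≈ 102°.

102°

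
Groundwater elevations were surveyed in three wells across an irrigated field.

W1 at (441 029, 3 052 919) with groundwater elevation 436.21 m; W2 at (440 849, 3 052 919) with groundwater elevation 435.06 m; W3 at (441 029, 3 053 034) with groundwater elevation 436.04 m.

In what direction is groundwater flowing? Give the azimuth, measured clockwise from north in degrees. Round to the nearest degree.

283°

∂h/∂x = (435.06 − 436.21) / (440849 − 441029) = +0.006389
∂h/∂y = (436.04 − 436.21) / (3053034 − 3052919) = -0.001478
Flow direction (−∇h) has components (-0.006389 E, +0.001478 N).
Azimuth = atan2(E, N) = atan2(-0.006389, +0.001478) = 283.0° ≈ 283°.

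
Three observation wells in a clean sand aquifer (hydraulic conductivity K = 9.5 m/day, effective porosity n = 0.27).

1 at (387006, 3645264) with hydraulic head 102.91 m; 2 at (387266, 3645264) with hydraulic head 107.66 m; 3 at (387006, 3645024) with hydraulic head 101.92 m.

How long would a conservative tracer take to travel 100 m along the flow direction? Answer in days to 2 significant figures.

150 days

∂h/∂x = (107.66 − 102.91) / (387266 − 387006) = +0.01827
∂h/∂y = (101.92 − 102.91) / (3645024 − 3645264) = +0.004125
|∇h| = √(0.01827² + 0.004125²) = 0.01873
Seepage velocity v = K·i/n = 9.5 × 0.01873 / 0.27 = 0.659 m/day.
t = 100 / 0.659 = 151.7 days.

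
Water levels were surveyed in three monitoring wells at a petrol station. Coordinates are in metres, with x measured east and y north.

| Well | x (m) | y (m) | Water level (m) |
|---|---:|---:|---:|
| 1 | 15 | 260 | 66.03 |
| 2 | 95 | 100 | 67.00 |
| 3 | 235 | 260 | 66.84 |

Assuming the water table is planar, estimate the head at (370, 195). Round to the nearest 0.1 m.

67.6 m

Taking 1 as reference: 2−1 = (80, -160, +0.97); 3−1 = (220, 0, +0.81).
Determinant of the coordinate differences = 80·0 − 220·(-160) = 35200.
∂h/∂x = [(+0.97)·0 − (+0.81)·(-160)] / 35200 = +0.003682
∂h/∂y = [80·(+0.81) − 220·(+0.97)] / 35200 = -0.004222
h(370, 195) = 66.03 + (+0.003682)·(355) + (-0.004222)·(-65) = 66.03 +1.307 +0.274 = 67.611 m.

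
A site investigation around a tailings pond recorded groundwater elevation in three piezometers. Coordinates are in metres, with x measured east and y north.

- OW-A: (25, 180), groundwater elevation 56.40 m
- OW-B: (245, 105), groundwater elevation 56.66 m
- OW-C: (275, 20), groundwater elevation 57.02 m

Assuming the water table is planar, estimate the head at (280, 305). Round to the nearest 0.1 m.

55.8 m

Taking OW-A as reference: OW-B−OW-A = (220, -75, +0.26); OW-C−OW-A = (250, -160, +0.62).
Determinant of the coordinate differences = 220·(-160) − 250·(-75) = -16450.
∂h/∂x = [(+0.26)·(-160) − (+0.62)·(-75)] / -16450 = -0.0002979
∂h/∂y = [220·(+0.62) − 250·(+0.26)] / -16450 = -0.004340
h(280, 305) = 56.40 + (-0.0002979)·(255) + (-0.004340)·(125) = 56.40 -0.076 -0.543 = 55.781 m.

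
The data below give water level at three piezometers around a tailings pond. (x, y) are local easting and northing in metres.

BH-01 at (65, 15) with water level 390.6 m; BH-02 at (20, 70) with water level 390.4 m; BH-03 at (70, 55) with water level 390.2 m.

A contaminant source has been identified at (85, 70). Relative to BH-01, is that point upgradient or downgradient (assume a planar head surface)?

downgradient

Taking BH-01 as reference: BH-02−BH-01 = (-45, 55, -0.2); BH-03−BH-01 = (5, 40, -0.4).
Determinant of the coordinate differences = (-45)·40 − 5·55 = -2075.
∂h/∂x = [(-0.2)·40 − (-0.4)·55] / -2075 = -0.006747
∂h/∂y = [(-45)·(-0.4) − 5·(-0.2)] / -2075 = -0.009157
Head at (85, 70) = 390.6 + (-0.006747)·(20) + (-0.009157)·(55) = 389.96 m.
That is lower than the 390.6 m at BH-01, so the point is downgradient.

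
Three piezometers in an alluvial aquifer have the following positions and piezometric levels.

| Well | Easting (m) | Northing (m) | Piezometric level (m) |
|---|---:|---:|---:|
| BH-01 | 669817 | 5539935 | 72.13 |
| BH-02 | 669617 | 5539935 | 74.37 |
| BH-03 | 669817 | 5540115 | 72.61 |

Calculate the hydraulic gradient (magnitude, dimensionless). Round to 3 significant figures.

0.0115

∂h/∂x = (74.37 − 72.13) / (669617 − 669817) = -0.01120
∂h/∂y = (72.61 − 72.13) / (5540115 − 5539935) = +0.002667
|∇h| = √(-0.01120² + 0.002667²) = 0.01151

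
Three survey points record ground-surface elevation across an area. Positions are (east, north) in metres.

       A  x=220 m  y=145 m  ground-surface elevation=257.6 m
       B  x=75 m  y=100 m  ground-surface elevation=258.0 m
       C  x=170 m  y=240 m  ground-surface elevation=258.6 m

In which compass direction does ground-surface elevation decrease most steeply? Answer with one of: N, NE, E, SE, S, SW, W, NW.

With z = a·x + b·y + c and A as origin, the differences give:
  (-145)·a + (-45)·b = +0.4
  (-50)·a + 95·b = +1.0
Eliminate b (×95 and ×(-45), subtract): -16025·a = 83.00 → a = ∂z/∂x = -0.005179
Back-substitute: b = ∂z/∂y = +0.007800.
Steepest decrease is along −∇f = (+0.005179 E, -0.007800 N) → southeast.

SE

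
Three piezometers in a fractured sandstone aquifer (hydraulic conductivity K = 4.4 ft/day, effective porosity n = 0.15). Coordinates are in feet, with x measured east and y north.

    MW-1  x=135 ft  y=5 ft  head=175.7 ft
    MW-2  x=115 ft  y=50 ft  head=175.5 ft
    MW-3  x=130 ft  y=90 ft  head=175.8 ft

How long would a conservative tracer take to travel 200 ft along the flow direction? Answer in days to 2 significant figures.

With h = a·x + b·y + c and MW-1 as origin, the differences give:
  (-20)·a + 45·b = -0.2
  (-5)·a + 85·b = +0.1
Eliminate b (×85 and ×45, subtract): -1475·a = -21.50 → a = ∂h/∂x = +0.01458
Back-substitute: b = ∂h/∂y = +0.002034.
|∇h| = √(0.01458² + 0.002034²) = 0.01472
Seepage velocity v = K·i/n = 4.4 × 0.01472 / 0.15 = 0.4318 ft/day.
t = 200 / 0.4318 = 463.2 days.

460 days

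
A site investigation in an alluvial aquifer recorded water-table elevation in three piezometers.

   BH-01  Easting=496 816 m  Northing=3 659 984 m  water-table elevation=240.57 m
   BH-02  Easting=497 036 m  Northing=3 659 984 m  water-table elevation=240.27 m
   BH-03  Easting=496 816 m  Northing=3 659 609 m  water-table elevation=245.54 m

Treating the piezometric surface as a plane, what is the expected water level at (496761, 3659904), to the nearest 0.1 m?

∂h/∂x = (240.27 − 240.57) / (497036 − 496816) = -0.001364
∂h/∂y = (245.54 − 240.57) / (3659609 − 3659984) = -0.01325
h(496761, 3659904) = 240.57 + (-0.001364)·(-55) + (-0.01325)·(-80) = 240.57 +0.075 +1.060 = 241.705 m.

241.7 m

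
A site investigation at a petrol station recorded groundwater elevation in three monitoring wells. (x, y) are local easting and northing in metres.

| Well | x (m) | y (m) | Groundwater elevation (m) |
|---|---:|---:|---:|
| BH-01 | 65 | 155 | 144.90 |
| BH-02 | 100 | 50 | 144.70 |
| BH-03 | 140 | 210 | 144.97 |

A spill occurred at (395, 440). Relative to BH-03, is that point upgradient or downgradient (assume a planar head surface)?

upgradient

Differences from BH-01: to BH-02 (Δx, Δy, Δh) = (35, -105, -0.20); to BH-03 = (75, 55, +0.07).
Determinant of the coordinate differences = 35·55 − 75·(-105) = 9800.
∂h/∂x = [(-0.20)·55 − (+0.07)·(-105)] / 9800 = -0.0003724
∂h/∂y = [35·(+0.07) − 75·(-0.20)] / 9800 = +0.001781
Head at (395, 440) = 144.90 + (-0.0003724)·(330) + (+0.001781)·(285) = 145.28 m.
That is higher than the 144.97 m at BH-03, so the point is upgradient.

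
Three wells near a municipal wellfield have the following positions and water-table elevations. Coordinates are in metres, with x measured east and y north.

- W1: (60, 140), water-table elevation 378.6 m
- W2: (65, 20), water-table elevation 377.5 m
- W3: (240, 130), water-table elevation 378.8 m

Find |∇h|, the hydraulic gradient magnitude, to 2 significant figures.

Three-point gradient (reference W1): Δ to W2 = (5, -120, -1.1), Δ to W3 = (180, -10, +0.2).
∂h/∂x = +0.001624, ∂h/∂y = +0.009234 (det = 21550).
|∇h| = √(0.001624² + 0.009234²) = 0.009376

0.0094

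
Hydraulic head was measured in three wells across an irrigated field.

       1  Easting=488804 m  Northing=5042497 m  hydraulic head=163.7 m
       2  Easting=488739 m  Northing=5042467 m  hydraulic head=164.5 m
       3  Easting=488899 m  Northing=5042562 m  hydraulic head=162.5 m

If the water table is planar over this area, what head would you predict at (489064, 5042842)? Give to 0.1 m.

Three-point gradient (reference 1): Δ to 2 = (-65, -30, +0.8), Δ to 3 = (95, 65, -1.2).
∂h/∂x = -0.01164, ∂h/∂y = -0.001455 (det = -1375).
h(489064, 5042842) = 163.7 + (-0.01164)·(260) + (-0.001455)·(345) = 163.7 -3.025 -0.502 = 160.173 m.

160.2 m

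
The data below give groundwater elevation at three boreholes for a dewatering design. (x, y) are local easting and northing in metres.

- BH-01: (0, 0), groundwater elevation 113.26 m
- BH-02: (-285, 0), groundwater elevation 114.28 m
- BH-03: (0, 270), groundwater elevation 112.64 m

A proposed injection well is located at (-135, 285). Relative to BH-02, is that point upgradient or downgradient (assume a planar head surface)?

downgradient

∂h/∂x = (114.28 − 113.26) / (-285 − 0) = -0.003579
∂h/∂y = (112.64 − 113.26) / (270 − 0) = -0.002296
Head at (-135, 285) = 113.26 + (-0.003579)·(-135) + (-0.002296)·(285) = 113.09 m.
That is lower than the 114.28 m at BH-02, so the point is downgradient.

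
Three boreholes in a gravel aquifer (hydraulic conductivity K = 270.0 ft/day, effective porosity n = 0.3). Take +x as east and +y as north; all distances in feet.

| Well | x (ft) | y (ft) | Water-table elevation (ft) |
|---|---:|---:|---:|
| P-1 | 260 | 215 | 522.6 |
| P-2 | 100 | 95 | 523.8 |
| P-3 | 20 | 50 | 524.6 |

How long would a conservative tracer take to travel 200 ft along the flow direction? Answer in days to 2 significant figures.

10 days

Taking P-1 as reference: P-2−P-1 = (-160, -120, +1.2); P-3−P-1 = (-240, -165, +2.0).
Determinant of the coordinate differences = (-160)·(-165) − (-240)·(-120) = -2400.
∂h/∂x = [(+1.2)·(-165) − (+2.0)·(-120)] / -2400 = -0.01750
∂h/∂y = [(-160)·(+2.0) − (-240)·(+1.2)] / -2400 = +0.01333
|∇h| = √(-0.01750² + 0.01333²) = 0.022
Seepage velocity v = K·i/n = 270.0 × 0.022 / 0.3 = 19.8 ft/day.
t = 200 / 19.8 = 10.1 days.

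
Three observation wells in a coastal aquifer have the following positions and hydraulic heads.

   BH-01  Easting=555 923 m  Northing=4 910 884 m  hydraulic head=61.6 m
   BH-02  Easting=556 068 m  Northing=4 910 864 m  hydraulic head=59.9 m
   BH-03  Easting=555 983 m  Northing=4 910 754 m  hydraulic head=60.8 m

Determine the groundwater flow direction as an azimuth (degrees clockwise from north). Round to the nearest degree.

094°

With h = a·x + b·y + c and BH-01 as origin, the differences give:
  145·a + (-20)·b = -1.7
  60·a + (-130)·b = -0.8
Eliminate b (×(-130) and ×(-20), subtract): -17650·a = 205.00 → a = ∂h/∂x = -0.01161
Back-substitute: b = ∂h/∂y = +0.0007932.
Flow direction (−∇h) has components (+0.01161 E, -0.0007932 N).
Azimuth = atan2(E, N) = atan2(+0.01161, -0.0007932) = 93.9° ≈ 094°.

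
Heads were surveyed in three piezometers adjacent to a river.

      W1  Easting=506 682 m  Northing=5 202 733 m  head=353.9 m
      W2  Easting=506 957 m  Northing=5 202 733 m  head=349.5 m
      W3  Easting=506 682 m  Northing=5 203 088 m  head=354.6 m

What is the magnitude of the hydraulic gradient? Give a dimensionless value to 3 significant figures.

0.0161

∂h/∂x = (349.5 − 353.9) / (506957 − 506682) = -0.01600
∂h/∂y = (354.6 − 353.9) / (5203088 − 5202733) = +0.001972
|∇h| = √(-0.01600² + 0.001972²) = 0.01612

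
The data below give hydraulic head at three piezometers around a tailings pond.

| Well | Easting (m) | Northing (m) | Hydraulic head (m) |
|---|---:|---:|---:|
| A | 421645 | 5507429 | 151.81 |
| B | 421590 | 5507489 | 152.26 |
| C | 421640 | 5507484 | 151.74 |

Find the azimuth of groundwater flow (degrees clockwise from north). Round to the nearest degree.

With h = a·x + b·y + c and A as origin, the differences give:
  (-55)·a + 60·b = +0.45
  (-5)·a + 55·b = -0.07
Eliminate b (×55 and ×60, subtract): -2725·a = 28.950 → a = ∂h/∂x = -0.01062
Back-substitute: b = ∂h/∂y = -0.002239.
Flow direction (−∇h) has components (+0.01062 E, +0.002239 N).
Azimuth = atan2(E, N) = atan2(+0.01062, +0.002239) = 78.1° ≈ 078°.

078°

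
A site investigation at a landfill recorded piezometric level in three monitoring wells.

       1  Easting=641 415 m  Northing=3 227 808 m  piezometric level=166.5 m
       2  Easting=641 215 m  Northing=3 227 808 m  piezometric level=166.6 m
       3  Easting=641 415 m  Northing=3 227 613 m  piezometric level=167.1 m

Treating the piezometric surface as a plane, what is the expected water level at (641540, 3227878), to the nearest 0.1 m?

166.2 m

∂h/∂x = (166.6 − 166.5) / (641215 − 641415) = -0.0005000
∂h/∂y = (167.1 − 166.5) / (3227613 − 3227808) = -0.003077
h(641540, 3227878) = 166.5 + (-0.0005000)·(125) + (-0.003077)·(70) = 166.5 -0.062 -0.215 = 166.222 m.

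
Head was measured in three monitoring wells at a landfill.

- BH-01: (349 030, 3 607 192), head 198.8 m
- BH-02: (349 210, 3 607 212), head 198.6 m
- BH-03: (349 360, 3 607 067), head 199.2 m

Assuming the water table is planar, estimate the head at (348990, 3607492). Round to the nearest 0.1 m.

Taking BH-01 as reference: BH-02−BH-01 = (180, 20, -0.2); BH-03−BH-01 = (330, -125, +0.4).
Solve a·Δx + b·Δy = Δh: det = 180·(-125) − 330·20 = -29100.
∂h/∂x = [(-0.2)·(-125) − (+0.4)·20] / -29100 = -0.0005842
∂h/∂y = [180·(+0.4) − 330·(-0.2)] / -29100 = -0.004742
h(348990, 3607492) = 198.8 + (-0.0005842)·(-40) + (-0.004742)·(300) = 198.8 +0.023 -1.423 = 197.401 m.

197.4 m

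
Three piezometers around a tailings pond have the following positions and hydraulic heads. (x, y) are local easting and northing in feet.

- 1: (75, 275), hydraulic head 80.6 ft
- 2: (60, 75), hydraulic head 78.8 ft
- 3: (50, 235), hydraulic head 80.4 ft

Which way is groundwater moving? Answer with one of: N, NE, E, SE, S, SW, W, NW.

Differences from 1: to 2 (Δx, Δy, Δh) = (-15, -200, -1.8); to 3 = (-25, -40, -0.2).
Determinant of the coordinate differences = (-15)·(-40) − (-25)·(-200) = -4400.
∂h/∂x = [(-1.8)·(-40) − (-0.2)·(-200)] / -4400 = -0.007273
∂h/∂y = [(-15)·(-0.2) − (-25)·(-1.8)] / -4400 = +0.009545
Flow = −∇h = (+0.007273 east, -0.009545 north), which points southeast.

SE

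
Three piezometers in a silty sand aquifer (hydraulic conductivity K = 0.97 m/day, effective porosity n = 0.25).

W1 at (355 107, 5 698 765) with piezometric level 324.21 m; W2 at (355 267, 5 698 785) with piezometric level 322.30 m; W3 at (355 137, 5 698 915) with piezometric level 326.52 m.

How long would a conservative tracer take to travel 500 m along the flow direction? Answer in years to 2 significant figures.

Three-point gradient (reference W1): Δ to W2 = (160, 20, -1.91), Δ to W3 = (30, 150, +2.31).
∂h/∂x = -0.01422, ∂h/∂y = +0.01824 (det = 23400).
|∇h| = √(-0.01422² + 0.01824²) = 0.02313
Seepage velocity v = K·i/n = 0.97 × 0.02313 / 0.25 = 0.08974 m/day.
t = 500 / 0.08974 = 5572 days = 15.3 years.

15 years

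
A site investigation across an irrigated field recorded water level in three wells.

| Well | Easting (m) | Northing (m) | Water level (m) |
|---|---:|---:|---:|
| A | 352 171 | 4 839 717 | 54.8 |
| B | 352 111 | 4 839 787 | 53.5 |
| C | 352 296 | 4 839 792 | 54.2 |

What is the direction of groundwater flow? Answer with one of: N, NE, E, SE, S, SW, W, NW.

N

Differences from A: to B (Δx, Δy, Δh) = (-60, 70, -1.3); to C = (125, 75, -0.6).
Solve a·Δx + b·Δy = Δh: det = (-60)·75 − 125·70 = -13250.
∂h/∂x = [(-1.3)·75 − (-0.6)·70] / -13250 = +0.004189
∂h/∂y = [(-60)·(-0.6) − 125·(-1.3)] / -13250 = -0.01498
Flow = −∇h = (-0.004189 east, +0.01498 north), which points north.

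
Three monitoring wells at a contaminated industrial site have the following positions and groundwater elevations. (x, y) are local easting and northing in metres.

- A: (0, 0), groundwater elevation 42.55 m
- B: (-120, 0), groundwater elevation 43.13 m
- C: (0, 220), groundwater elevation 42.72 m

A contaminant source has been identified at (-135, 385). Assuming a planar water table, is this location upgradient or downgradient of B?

∂h/∂x = (43.13 − 42.55) / (-120 − 0) = -0.004833
∂h/∂y = (42.72 − 42.55) / (220 − 0) = +0.0007727
Head at (-135, 385) = 42.55 + (-0.004833)·(-135) + (+0.0007727)·(385) = 43.50 m.
That is higher than the 43.13 m at B, so the point is upgradient.

upgradient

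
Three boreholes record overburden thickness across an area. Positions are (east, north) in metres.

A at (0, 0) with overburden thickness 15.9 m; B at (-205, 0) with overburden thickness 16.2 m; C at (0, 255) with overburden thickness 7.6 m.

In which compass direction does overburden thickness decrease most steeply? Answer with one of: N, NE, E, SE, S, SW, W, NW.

∂d/∂x = (16.2 − 15.9) / (-205 − 0) = -0.001463
∂d/∂y = (7.6 − 15.9) / (255 − 0) = -0.03255
Steepest decrease is along −∇f = (+0.001463 E, +0.03255 N) → north.

N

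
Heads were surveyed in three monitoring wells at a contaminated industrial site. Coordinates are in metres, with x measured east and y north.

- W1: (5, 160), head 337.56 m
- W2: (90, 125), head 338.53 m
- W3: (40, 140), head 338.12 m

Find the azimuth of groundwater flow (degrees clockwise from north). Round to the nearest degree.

Taking W1 as reference: W2−W1 = (85, -35, +0.97); W3−W1 = (35, -20, +0.56).
Determinant of the coordinate differences = 85·(-20) − 35·(-35) = -475.
∂h/∂x = [(+0.97)·(-20) − (+0.56)·(-35)] / -475 = -0.0004211
∂h/∂y = [85·(+0.56) − 35·(+0.97)] / -475 = -0.02874
Flow direction (−∇h) has components (+0.0004211 E, +0.02874 N).
Azimuth = atan2(E, N) = atan2(+0.0004211, +0.02874) = 0.8° ≈ 001°.

001°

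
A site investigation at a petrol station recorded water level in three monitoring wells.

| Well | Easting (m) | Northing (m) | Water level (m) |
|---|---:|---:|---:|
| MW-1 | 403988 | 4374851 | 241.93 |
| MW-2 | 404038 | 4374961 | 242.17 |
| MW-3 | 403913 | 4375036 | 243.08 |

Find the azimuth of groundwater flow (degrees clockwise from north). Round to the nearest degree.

133°

Differences from MW-1: to MW-2 (Δx, Δy, Δh) = (50, 110, +0.24); to MW-3 = (-75, 185, +1.15).
Determinant of the coordinate differences = 50·185 − (-75)·110 = 17500.
∂h/∂x = [(+0.24)·185 − (+1.15)·110] / 17500 = -0.004691
∂h/∂y = [50·(+1.15) − (-75)·(+0.24)] / 17500 = +0.004314
Flow direction (−∇h) has components (+0.004691 E, -0.004314 N).
Azimuth = atan2(E, N) = atan2(+0.004691, -0.004314) = 132.6° ≈ 133°.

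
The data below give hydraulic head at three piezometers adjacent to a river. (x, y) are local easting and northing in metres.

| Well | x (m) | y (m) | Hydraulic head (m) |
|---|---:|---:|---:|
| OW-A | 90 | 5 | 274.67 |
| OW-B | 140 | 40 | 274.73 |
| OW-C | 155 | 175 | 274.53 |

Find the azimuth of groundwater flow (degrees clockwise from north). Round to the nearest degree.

Differences from OW-A: to OW-B (Δx, Δy, Δh) = (50, 35, +0.06); to OW-C = (65, 170, -0.14).
Solve a·Δx + b·Δy = Δh: det = 50·170 − 65·35 = 6225.
∂h/∂x = [(+0.06)·170 − (-0.14)·35] / 6225 = +0.002426
∂h/∂y = [50·(-0.14) − 65·(+0.06)] / 6225 = -0.001751
Flow direction (−∇h) has components (-0.002426 E, +0.001751 N).
Azimuth = atan2(E, N) = atan2(-0.002426, +0.001751) = 305.8° ≈ 306°.

306°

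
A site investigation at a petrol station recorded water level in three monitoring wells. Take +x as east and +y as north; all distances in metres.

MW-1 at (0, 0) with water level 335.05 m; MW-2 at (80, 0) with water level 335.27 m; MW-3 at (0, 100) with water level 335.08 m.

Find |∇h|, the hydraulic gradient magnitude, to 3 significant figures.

0.00277

∂h/∂x = (335.27 − 335.05) / (80 − 0) = +0.002750
∂h/∂y = (335.08 − 335.05) / (100 − 0) = +0.0003000
|∇h| = √(0.002750² + 0.0003000²) = 0.002766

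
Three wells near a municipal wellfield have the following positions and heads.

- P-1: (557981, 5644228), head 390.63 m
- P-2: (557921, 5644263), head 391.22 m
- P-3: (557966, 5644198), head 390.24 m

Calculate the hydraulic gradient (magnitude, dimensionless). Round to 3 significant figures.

0.0140

With h = a·x + b·y + c and P-1 as origin, the differences give:
  (-60)·a + 35·b = +0.59
  (-15)·a + (-30)·b = -0.39
Eliminate b (×(-30) and ×35, subtract): 2325·a = -4.050 → a = ∂h/∂x = -0.001742
Back-substitute: b = ∂h/∂y = +0.01387.
|∇h| = √(-0.001742² + 0.01387²) = 0.01398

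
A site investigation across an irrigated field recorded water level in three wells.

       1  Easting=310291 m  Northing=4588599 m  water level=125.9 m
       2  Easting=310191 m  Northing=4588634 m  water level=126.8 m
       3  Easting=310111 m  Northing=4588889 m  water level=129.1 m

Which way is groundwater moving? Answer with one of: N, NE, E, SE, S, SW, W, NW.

With h = a·x + b·y + c and 1 as origin, the differences give:
  (-100)·a + 35·b = +0.9
  (-180)·a + 290·b = +3.2
Eliminate b (×290 and ×35, subtract): -22700·a = 149.00 → a = ∂h/∂x = -0.006564
Back-substitute: b = ∂h/∂y = +0.006960.
Flow = −∇h = (+0.006564 east, -0.006960 north), which points southeast.

SE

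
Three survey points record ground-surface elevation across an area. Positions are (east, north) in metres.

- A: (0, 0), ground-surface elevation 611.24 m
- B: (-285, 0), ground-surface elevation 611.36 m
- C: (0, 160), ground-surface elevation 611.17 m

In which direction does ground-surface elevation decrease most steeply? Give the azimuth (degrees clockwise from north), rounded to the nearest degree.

∂z/∂x = (611.36 − 611.24) / (-285 − 0) = -0.0004211
∂z/∂y = (611.17 − 611.24) / (160 − 0) = -0.0004375
Steepest decrease is along −∇f: components (+0.0004211 E, +0.0004375 N).
Azimuth = atan2(+0.0004211, +0.0004375) = 43.9° ≈ 044°.

044°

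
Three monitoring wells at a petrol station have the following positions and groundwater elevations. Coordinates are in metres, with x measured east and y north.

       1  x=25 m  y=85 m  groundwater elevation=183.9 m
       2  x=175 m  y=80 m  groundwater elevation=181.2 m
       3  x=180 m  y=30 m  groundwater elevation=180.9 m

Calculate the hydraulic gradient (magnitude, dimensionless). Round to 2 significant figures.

With h = a·x + b·y + c and 1 as origin, the differences give:
  150·a + (-5)·b = -2.7
  155·a + (-55)·b = -3.0
Eliminate b (×(-55) and ×(-5), subtract): -7475·a = 133.50 → a = ∂h/∂x = -0.01786
Back-substitute: b = ∂h/∂y = +0.004214.
|∇h| = √(-0.01786² + 0.004214²) = 0.01835

0.018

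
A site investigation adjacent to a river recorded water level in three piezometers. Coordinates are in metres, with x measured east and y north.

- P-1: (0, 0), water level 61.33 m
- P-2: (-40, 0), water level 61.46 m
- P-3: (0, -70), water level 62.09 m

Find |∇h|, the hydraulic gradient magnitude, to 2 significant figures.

0.011

∂h/∂x = (61.46 − 61.33) / (-40 − 0) = -0.003250
∂h/∂y = (62.09 − 61.33) / (-70 − 0) = -0.01086
|∇h| = √(-0.003250² + -0.01086²) = 0.01134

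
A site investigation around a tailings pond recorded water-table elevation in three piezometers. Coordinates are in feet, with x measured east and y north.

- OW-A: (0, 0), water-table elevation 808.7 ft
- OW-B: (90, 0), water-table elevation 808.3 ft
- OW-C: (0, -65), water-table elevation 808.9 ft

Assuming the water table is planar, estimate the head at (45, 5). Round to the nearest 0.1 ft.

∂h/∂x = (808.3 − 808.7) / (90 − 0) = -0.004444
∂h/∂y = (808.9 − 808.7) / (-65 − 0) = -0.003077
h(45, 5) = 808.7 + (-0.004444)·(45) + (-0.003077)·(5) = 808.7 -0.200 -0.015 = 808.485 ft.

808.5 ft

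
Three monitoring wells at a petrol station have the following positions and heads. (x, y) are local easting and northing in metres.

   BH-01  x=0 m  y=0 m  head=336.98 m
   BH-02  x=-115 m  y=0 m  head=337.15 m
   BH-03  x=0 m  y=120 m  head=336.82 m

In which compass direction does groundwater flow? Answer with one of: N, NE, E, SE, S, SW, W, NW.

∂h/∂x = (337.15 − 336.98) / (-115 − 0) = -0.001478
∂h/∂y = (336.82 − 336.98) / (120 − 0) = -0.001333
Flow = −∇h = (+0.001478 east, +0.001333 north), which points northeast.

NE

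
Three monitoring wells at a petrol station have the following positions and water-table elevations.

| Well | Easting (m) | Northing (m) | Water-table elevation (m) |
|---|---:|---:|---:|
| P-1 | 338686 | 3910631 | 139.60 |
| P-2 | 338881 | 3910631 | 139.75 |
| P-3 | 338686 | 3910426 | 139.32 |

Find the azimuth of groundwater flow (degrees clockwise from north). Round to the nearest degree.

209°

∂h/∂x = (139.75 − 139.60) / (338881 − 338686) = +0.0007692
∂h/∂y = (139.32 − 139.60) / (3910426 − 3910631) = +0.001366
Flow direction (−∇h) has components (-0.0007692 E, -0.001366 N).
Azimuth = atan2(E, N) = atan2(-0.0007692, -0.001366) = 209.4° ≈ 209°.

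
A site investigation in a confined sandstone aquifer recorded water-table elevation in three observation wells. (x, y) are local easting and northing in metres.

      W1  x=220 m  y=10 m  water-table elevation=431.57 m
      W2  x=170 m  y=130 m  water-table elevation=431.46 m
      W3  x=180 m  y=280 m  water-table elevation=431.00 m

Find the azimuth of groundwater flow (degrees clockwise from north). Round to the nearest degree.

Three-point gradient (reference W1): Δ to W2 = (-50, 120, -0.11), Δ to W3 = (-40, 270, -0.57).
∂h/∂x = -0.004448, ∂h/∂y = -0.002770 (det = -8700).
Flow direction (−∇h) has components (+0.004448 E, +0.002770 N).
Azimuth = atan2(E, N) = atan2(+0.004448, +0.002770) = 58.1° ≈ 058°.

058°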